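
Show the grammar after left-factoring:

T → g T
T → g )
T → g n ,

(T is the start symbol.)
Left-factoring transforms A → αβ₁ | αβ₂ into A → αA' and A' → β₁ | β₂
(α is the longest common prefix among the alternatives). Repeat until
no nonterminal has two alternatives with a common prefix.

Round 1: T has alternatives sharing prefix 'g'. Introduce T': T → g T'
  Add: T' → T
  Add: T' → )
  Add: T' → n ,

No remaining common prefixes — done.

Resulting grammar:
T → g T'
T' → T
T' → )
T' → n ,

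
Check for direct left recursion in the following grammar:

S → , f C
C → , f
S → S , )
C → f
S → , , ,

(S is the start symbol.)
Yes, S is left-recursive

S → , f C: starts with ','
C → , f: starts with ','
S → S , ): LEFT RECURSIVE (starts with S)
C → f: starts with f
S → , , ,: starts with ','

The grammar has direct left recursion on: S.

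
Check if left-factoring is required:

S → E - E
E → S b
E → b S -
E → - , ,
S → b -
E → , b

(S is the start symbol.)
No, left-factoring is not needed

Left-factoring is needed when two productions for the same non-terminal
share a common prefix on the right-hand side.

Productions for S:
  S → E - E
  S → b -
Productions for E:
  E → S b
  E → b S -
  E → - , ,
  E → , b

No common prefixes found.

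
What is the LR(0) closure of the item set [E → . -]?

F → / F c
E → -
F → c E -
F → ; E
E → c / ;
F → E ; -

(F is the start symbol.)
{ [E → . -] }

To compute CLOSURE, for each item [A → α.Bβ] where B is a non-terminal, add [B → .γ] for all productions B → γ; repeat for the newly added items until nothing changes.

Start with: [E → . -]
The dot precedes the terminal '-', so nothing is added.

CLOSURE = { [E → . -] }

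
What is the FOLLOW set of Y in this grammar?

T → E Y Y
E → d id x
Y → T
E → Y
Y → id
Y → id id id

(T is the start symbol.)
In T → E Y Y: Y is followed by Y, add FIRST(Y) \ {ε} = { 'd', 'id' }
In T → E Y Y: Y is at the end, add FOLLOW(T)
In E → Y: Y is at the end, add FOLLOW(E)

The FOLLOW sets referred to above (computed the same way, to a fixed point):
  FOLLOW(T) = { $, 'd', 'id' }
  FOLLOW(E) = { 'd', 'id' }

Taking the union: FOLLOW(Y) = { $, 'd', 'id' }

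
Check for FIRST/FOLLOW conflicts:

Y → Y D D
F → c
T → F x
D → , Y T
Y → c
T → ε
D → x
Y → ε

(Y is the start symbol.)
Nullable non-terminals: T, Y.
FIRST sets used below: FIRST(F) = { 'c' }, FIRST(Y) = { ',', 'c', 'x', ε }, FIRST(D) = { ',', 'x' }

T: nullable alternative(s) T → ε; FOLLOW(T) = { $, ',', 'c', 'x' }
  T → F x: FIRST \ {ε} = { 'c' } — overlaps FOLLOW(T) on { 'c' }: CONFLICT
  T → ε: FIRST \ {ε} = { } — this is the only nullable alternative, skip

Y: nullable alternative(s) Y → ε; FOLLOW(Y) = { $, ',', 'c', 'x' }
  Y → Y D D: FIRST \ {ε} = { ',', 'c', 'x' } — overlaps FOLLOW(Y) on { ',', 'c', 'x' }: CONFLICT
  Y → c: FIRST \ {ε} = { 'c' } — overlaps FOLLOW(Y) on { 'c' }: CONFLICT
  Y → ε: FIRST \ {ε} = { } — this is the only nullable alternative, skip

D, F have no nullable alternative, so no FIRST/FOLLOW check is needed there.

So the grammar has 3 FIRST/FOLLOW conflicts (marked CONFLICT above).

Answer: Yes. Y → Y D D with FOLLOW(Y) on { ',', 'c', 'x' }; Y → c with FOLLOW(Y) on { 'c' }; T → F x with FOLLOW(T) on { 'c' }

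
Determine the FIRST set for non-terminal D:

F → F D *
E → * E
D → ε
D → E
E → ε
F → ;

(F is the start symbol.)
FIRST sets of the other non-terminals involved (by the same procedure, iterated to a fixed point):
  FIRST(E) = { '*', ε }

From D → ε:
  - ε-production, so ε ∈ FIRST(D)
From D → E:
  - E is a non-terminal: add FIRST(E) \ {ε} = { '*' }
    E is nullable and nothing follows, so the whole right-hand side can vanish: ε ∈ FIRST(D)

Collecting: FIRST(D) = { '*', ε }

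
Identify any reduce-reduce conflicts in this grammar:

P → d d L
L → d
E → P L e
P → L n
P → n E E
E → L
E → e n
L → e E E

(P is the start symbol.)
A reduce-reduce conflict occurs when an LR(0) state has two complete items [A → α .] and [B → β .] — both call for a reduction, and with no lookahead the parser cannot choose between them.

Augment with P' → P and build the canonical LR(0) collection (I0 = CLOSURE({[P' → . P]}), then GOTO on every symbol after a dot until no new states appear). It has 20 states:
  I0: { [L → . d], [L → . e E E], [P → . L n], [P → . d d L], [P → . n E E], [P' → . P] }  — shift
  I1: { [P → L . n] }  — shift
  I2: { [P' → P .] }  — accept
  I3: { [L → d .], [P → d . d L] }  — shift, reduce
  I4: { [E → . L], [E → . P L e], [E → . e n], [L → . d], [L → . e E E], [L → e . E E], [P → . L n], [P → . d d L], [P → . n E E] }  — shift
  I5: { [E → . L], [E → . P L e], [E → . e n], [L → . d], [L → . e E E], [P → . L n], [P → . d d L], [P → . n E E], [P → n . E E] }  — shift
  I6: { [E → . L], [E → . P L e], [E → . e n], [L → . d], [L → . e E E], [P → . L n], [P → . d d L], [P → . n E E], [P → n E . E] }  — shift
  I7: { [E → L .], [P → L . n] }  — shift, reduce
  I8: { [E → P . L e], [L → . d], [L → . e E E] }  — shift
  I9: { [E → . L], [E → . P L e], [E → . e n], [E → e . n], [L → . d], [L → . e E E], [L → e . E E], [P → . L n], [P → . d d L], [P → . n E E] }  — shift
  I10: { [E → . L], [E → . P L e], [E → . e n], [L → . d], [L → . e E E], [L → e E . E], [P → . L n], [P → . d d L], [P → . n E E] }  — shift
  I11: { [E → . L], [E → . P L e], [E → . e n], [E → e n .], [L → . d], [L → . e E E], [P → . L n], [P → . d d L], [P → . n E E], [P → n . E E] }  — shift, reduce
  I12: { [L → e E E .] }  — reduce
  I13: { [E → P L . e] }  — shift
  I14: { [L → d .] }  — reduce
  I15: { [E → P L e .] }  — reduce
  I16: { [P → L n .] }  — reduce
  I17: { [P → n E E .] }  — reduce
  I18: { [L → . d], [L → . e E E], [P → d d . L] }  — shift
  I19: { [P → d d L .] }  — reduce

No state contains more than one complete item.

Answer: No reduce-reduce conflicts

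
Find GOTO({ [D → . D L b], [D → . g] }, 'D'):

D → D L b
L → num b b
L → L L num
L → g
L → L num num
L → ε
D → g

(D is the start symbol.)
{ [D → D . L b], [L → . L L num], [L → . L num num], [L → . g], [L → . num b b], [L → .] }

GOTO(I, 'D') = CLOSURE({ [A → αX.β] : [A → α.Xβ] ∈ I, X = 'D' })

Items with dot before 'D', with the dot advanced:
  [D → . D L b] → [D → D . L b]
Closure of the advanced items:
  [D → D . L b] has the dot before L: add [L → . num b b], [L → . L L num], [L → . g], [L → . L num num], [L → .]

GOTO = { [D → D . L b], [L → . L L num], [L → . L num num], [L → . g], [L → . num b b], [L → .] }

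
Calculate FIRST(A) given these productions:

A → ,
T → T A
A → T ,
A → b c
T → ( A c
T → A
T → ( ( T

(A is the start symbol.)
To compute FIRST(A), examine every production with A on the left-hand side, reading each right-hand side left to right until a non-nullable symbol is reached.

FIRST sets of the other non-terminals involved (by the same procedure, iterated to a fixed point):
  FIRST(T) = { '(', ',', 'b' }

From A → ,:
  - ',' is a terminal: add ',' and stop
From A → T ,:
  - T is a non-terminal: add FIRST(T) \ {ε} = { '(', ',', 'b' }
    T is not nullable, so stop
From A → b c:
  - b is a terminal: add 'b' and stop

Collecting: FIRST(A) = { '(', ',', 'b' }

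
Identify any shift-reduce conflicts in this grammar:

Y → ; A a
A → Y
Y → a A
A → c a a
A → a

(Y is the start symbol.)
A shift-reduce conflict occurs when an LR(0) state has both:
  - a complete (reduce) item [A → α .] (dot at the end), and
  - a shift item [B → β . c γ] (dot before a terminal).

Augment with Y' → Y and build the canonical LR(0) collection (I0 = CLOSURE({[Y' → . Y]}), then GOTO on every symbol after a dot until no new states appear). It has 12 states:
  I0: { [Y → . ; A a], [Y → . a A], [Y' → . Y] }  — shift
  I1: { [A → . Y], [A → . a], [A → . c a a], [Y → . ; A a], [Y → . a A], [Y → ; . A a] }  — shift
  I2: { [Y' → Y .] }  — accept
  I3: { [A → . Y], [A → . a], [A → . c a a], [Y → . ; A a], [Y → . a A], [Y → a . A] }  — shift
  I4: { [Y → a A .] }  — reduce
  I5: { [A → Y .] }  — reduce
  I6: { [A → . Y], [A → . a], [A → . c a a], [A → a .], [Y → . ; A a], [Y → . a A], [Y → a . A] }  — shift, reduce
  I7: { [A → c . a a] }  — shift
  I8: { [A → c a . a] }  — shift
  I9: { [A → c a a .] }  — reduce
  I10: { [Y → ; A . a] }  — shift
  I11: { [Y → ; A a .] }  — reduce

I6 contains reduce item [A → a .] and shift items [A → . a], [A → . c a a], [Y → . ; A a], [Y → . a A] — shift-reduce conflict.

Answer: Yes — I6: [A → a .] vs [A → . a]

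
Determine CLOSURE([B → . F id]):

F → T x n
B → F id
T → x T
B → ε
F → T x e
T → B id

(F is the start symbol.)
Start with: [B → . F id]
  [B → . F id] has the dot before F: add [F → . T x n], [F → . T x e]
  [F → . T x n] has the dot before T: add [T → . x T], [T → . B id]
  [T → . B id] has the dot before B: add [B → .]
No further items can be added.

CLOSURE = { [B → . F id], [B → .], [F → . T x e], [F → . T x n], [T → . B id], [T → . x T] }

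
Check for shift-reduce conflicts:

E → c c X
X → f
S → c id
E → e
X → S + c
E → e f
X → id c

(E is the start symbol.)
Augment with E' → E and build the canonical LR(0) collection (I0 = CLOSURE({[E' → . E]}), then GOTO on every symbol after a dot until no new states appear). It has 15 states:
  I0: { [E → . c c X], [E → . e f], [E → . e], [E' → . E] }  — shift
  I1: { [E' → E .] }  — accept
  I2: { [E → c . c X] }  — shift
  I3: { [E → e . f], [E → e .] }  — shift, reduce
  I4: { [E → e f .] }  — reduce
  I5: { [E → c c . X], [S → . c id], [X → . S + c], [X → . f], [X → . id c] }  — shift
  I6: { [X → S . + c] }  — shift
  I7: { [E → c c X .] }  — reduce
  I8: { [S → c . id] }  — shift
  I9: { [X → f .] }  — reduce
  I10: { [X → id . c] }  — shift
  I11: { [X → id c .] }  — reduce
  I12: { [S → c id .] }  — reduce
  I13: { [X → S + . c] }  — shift
  I14: { [X → S + c .] }  — reduce

I3 contains reduce item [E → e .] and shift item [E → e . f] — shift-reduce conflict.

Answer: Yes — I3: [E → e .] vs [E → e . f]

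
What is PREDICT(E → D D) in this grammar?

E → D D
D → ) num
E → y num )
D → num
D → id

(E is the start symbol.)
PREDICT(E → D D) = (FIRST(RHS) \ {ε}) ∪ (FOLLOW(E) if ε ∈ FIRST(RHS), i.e. RHS ⇒* ε)
FIRST(D) = { ')', 'id', 'num' }
FIRST(D D) = { ')', 'id', 'num' }
ε ∉ FIRST(D D), so FOLLOW(E) is not added.
PREDICT(E → D D) = { ')', 'id', 'num' }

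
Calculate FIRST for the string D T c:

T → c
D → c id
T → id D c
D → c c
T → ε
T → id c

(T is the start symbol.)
{ 'c' }

FIRST sets of the non-terminals involved (from the grammar, by fixed-point iteration):
  FIRST(D) = { 'c' }

To compute FIRST(D T c), process the symbols left to right:
Symbol D is a non-terminal. Add FIRST(D) \ {ε} = { 'c' }
D is not nullable (ε ∉ FIRST(D)), so stop here.
FIRST(D T c) = { 'c' }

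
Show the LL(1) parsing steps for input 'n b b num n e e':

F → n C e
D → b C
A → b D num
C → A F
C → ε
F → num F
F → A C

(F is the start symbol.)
LL(1) parsing maintains a stack (initially the start symbol over $) and the input. At each step: if the stack top is a terminal, match it against the current input token; if it is a non-terminal N, replace it with the RHS of M[N, lookahead] (the unique production whose predict set contains the lookahead).

Stack is shown with the top on the left.

Stack          Input              Action
----------------------------------------
F $            n b b num n e e $  output F → n C e
n C e $        n b b num n e e $  match 'n'
C e $          b b num n e e $    output C → A F
A F e $        b b num n e e $    output A → b D num
b D num F e $  b b num n e e $    match 'b'
D num F e $    b num n e e $      output D → b C
b C num F e $  b num n e e $      match 'b'
C num F e $    num n e e $        output C → ε
num F e $      num n e e $        match 'num'
F e $          n e e $            output F → n C e
n C e e $      n e e $            match 'n'
C e e $        e e $              output C → ε
e e $          e e $              match 'e'
e $            e $                match 'e'
$              $                  accept

The string is accepted.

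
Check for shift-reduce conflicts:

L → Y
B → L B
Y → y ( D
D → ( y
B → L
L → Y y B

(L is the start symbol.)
Yes — I2: [L → Y .] vs [L → Y . y B]; I10: [B → L .] vs [Y → . y ( D]

A shift-reduce conflict occurs when an LR(0) state has both:
  - a complete (reduce) item [A → α .] (dot at the end), and
  - a shift item [B → β . c γ] (dot before a terminal).

Augment with L' → L and build the canonical LR(0) collection (I0 = CLOSURE({[L' → . L]}), then GOTO on every symbol after a dot until no new states appear). It has 12 states:
  I0: { [L → . Y y B], [L → . Y], [L' → . L], [Y → . y ( D] }  — shift
  I1: { [L' → L .] }  — accept
  I2: { [L → Y . y B], [L → Y .] }  — shift, reduce
  I3: { [Y → y . ( D] }  — shift
  I4: { [D → . ( y], [Y → y ( . D] }  — shift
  I5: { [D → ( . y] }  — shift
  I6: { [Y → y ( D .] }  — reduce
  I7: { [D → ( y .] }  — reduce
  I8: { [B → . L B], [B → . L], [L → . Y y B], [L → . Y], [L → Y y . B], [Y → . y ( D] }  — shift
  I9: { [L → Y y B .] }  — reduce
  I10: { [B → . L B], [B → . L], [B → L . B], [B → L .], [L → . Y y B], [L → . Y], [Y → . y ( D] }  — shift, reduce
  I11: { [B → L B .] }  — reduce

I2 contains reduce item [L → Y .] and shift item [L → Y . y B] — shift-reduce conflict.
I10 contains reduce item [B → L .] and shift item [Y → . y ( D] — shift-reduce conflict.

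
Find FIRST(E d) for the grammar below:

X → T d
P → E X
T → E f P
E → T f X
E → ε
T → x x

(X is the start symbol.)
FIRST sets of the non-terminals involved (from the grammar, by fixed-point iteration):
  FIRST(E) = { 'f', 'x', ε }

To compute FIRST(E d), process the symbols left to right:
Symbol E is a non-terminal. Add FIRST(E) \ {ε} = { 'f', 'x' }
E is nullable (ε ∈ FIRST(E)), continue to the next symbol.
Symbol d is a terminal. Add 'd' and stop.
FIRST(E d) = { 'd', 'f', 'x' }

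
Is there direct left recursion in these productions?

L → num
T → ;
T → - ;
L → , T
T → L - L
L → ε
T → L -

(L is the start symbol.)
Direct left recursion occurs when N → N α for some non-terminal N (the right-hand side begins with the left-hand side itself).

L → num: starts with num
T → ;: starts with ';'
T → - ;: starts with '-'
L → , T: starts with ','
T → L - L: starts with L
L → ε: starts with ε
T → L -: starts with L

No direct left recursion found.

Answer: No direct left recursion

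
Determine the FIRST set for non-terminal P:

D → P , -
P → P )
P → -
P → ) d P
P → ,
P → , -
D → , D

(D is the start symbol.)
From P → P ):
  - P is the symbol being defined: contributes nothing new
    P is not nullable, so stop
From P → -:
  - '-' is a terminal: add '-' and stop
From P → ) d P:
  - ')' is a terminal: add ')' and stop
From P → ,:
  - ',' is a terminal: add ',' and stop
From P → , -:
  - ',' is a terminal: add ',' and stop

Collecting: FIRST(P) = { ')', ',', '-' }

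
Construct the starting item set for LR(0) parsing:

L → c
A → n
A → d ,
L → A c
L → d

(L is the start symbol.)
{ [A → . d ,], [A → . n], [L → . A c], [L → . c], [L → . d], [L' → . L] }

First, augment the grammar with L' → L
I₀ = CLOSURE({ [L' → . L] }):
  [L' → . L] has the dot before L: add [L → . c], [L → . A c], [L → . d]
  [L → . A c] has the dot before A: add [A → . n], [A → . d ,]
No further items can be added.

I₀ = { [A → . d ,], [A → . n], [L → . A c], [L → . c], [L → . d], [L' → . L] }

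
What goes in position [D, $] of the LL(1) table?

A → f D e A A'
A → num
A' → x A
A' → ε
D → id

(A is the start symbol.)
Empty (error entry)

To find M[D, $], we find productions for D where $ is in the predict set (PREDICT(N → α) = (FIRST(α) \ {ε}) ∪ (FOLLOW(N) if α ⇒* ε)).

D → id: PREDICT = { 'id' }

M[D, $] is empty (no production applies)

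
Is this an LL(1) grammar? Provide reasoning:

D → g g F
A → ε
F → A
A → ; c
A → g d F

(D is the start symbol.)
Yes, the grammar is LL(1).

A grammar is LL(1) if for each non-terminal N with multiple productions, the predict sets of those productions are pairwise disjoint, where PREDICT(N → α) = (FIRST(α) \ {ε}) ∪ (FOLLOW(N) if α ⇒* ε).

Relevant sets:
  FOLLOW(A) = { $ }

For A:
  PREDICT(A → ε) = { $ }
  PREDICT(A → ';' c) = { ';' }
  PREDICT(A → g d F) = { 'g' }
D, F have a single production, so nothing to check there.

All predict sets are disjoint. The grammar IS LL(1).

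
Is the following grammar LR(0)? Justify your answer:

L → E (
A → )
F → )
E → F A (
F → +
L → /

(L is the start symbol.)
A grammar is LR(0) if no state in the canonical LR(0) collection has:
  - both a shift item (dot before a terminal) and a complete item (shift-reduce conflict), or
  - two or more complete items (reduce-reduce conflict; the accept item [L' → L .] counts as a complete item here).

Augment with L' → L and build the canonical LR(0) collection (I0 = CLOSURE({[L' → . L]}), then GOTO on every symbol after a dot until no new states appear). It has 11 states:
  I0: { [E → . F A (], [F → . )], [F → . +], [L → . /], [L → . E (], [L' → . L] }  — shift
  I1: { [F → ) .] }  — reduce
  I2: { [F → + .] }  — reduce
  I3: { [L → / .] }  — reduce
  I4: { [L → E . (] }  — shift
  I5: { [A → . )], [E → F . A (] }  — shift
  I6: { [L' → L .] }  — accept
  I7: { [A → ) .] }  — reduce
  I8: { [E → F A . (] }  — shift
  I9: { [E → F A ( .] }  — reduce
  I10: { [L → E ( .] }  — reduce

Every state is either a pure shift/goto state or contains exactly one complete item and nothing to shift — no conflicts. The grammar is LR(0).

Answer: Yes, the grammar is LR(0)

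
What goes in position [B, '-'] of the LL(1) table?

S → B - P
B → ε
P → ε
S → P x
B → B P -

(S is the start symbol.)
To find M[B, '-'], we find productions for B where '-' is in the predict set (PREDICT(N → α) = (FIRST(α) \ {ε}) ∪ (FOLLOW(N) if α ⇒* ε)).

Relevant sets:
  FIRST(B) = { '-', ε }
  FIRST(P) = { ε }
  FOLLOW(B) = { '-' }

B → ε: PREDICT = { '-' }
  '-' is in predict set, so this production goes in M[B, '-']
B → B P -: PREDICT = { '-' }
  '-' is in predict set, so this production goes in M[B, '-']

M[B, '-'] = B → ε, B → B P -  (a multiply-defined cell — the grammar is not LL(1))

Answer: B → ε, B → B P -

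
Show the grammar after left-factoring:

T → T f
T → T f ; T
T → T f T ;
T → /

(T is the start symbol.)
T → T f T'
T' → ε
T' → ; T
T' → T ;
T → /

Left-factoring transforms A → αβ₁ | αβ₂ into A → αA' and A' → β₁ | β₂
(α is the longest common prefix among the alternatives). Repeat until
no nonterminal has two alternatives with a common prefix.

Round 1: T has alternatives sharing prefix 'T f'. Introduce T': T → T f T'
  Add: T' → ε
  Add: T' → ; T
  Add: T' → T ;

No remaining common prefixes — done.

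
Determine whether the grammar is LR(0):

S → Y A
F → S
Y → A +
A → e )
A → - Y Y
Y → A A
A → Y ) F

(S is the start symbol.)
A grammar is LR(0) if no state in the canonical LR(0) collection has:
  - both a shift item (dot before a terminal) and a complete item (shift-reduce conflict), or
  - two or more complete items (reduce-reduce conflict; the accept item [S' → S .] counts as a complete item here).

Augment with S' → S and build the canonical LR(0) collection (I0 = CLOSURE({[S' → . S]}), then GOTO on every symbol after a dot until no new states appear). It has 16 states:
  I0: { [A → . - Y Y], [A → . Y ) F], [A → . e )], [S → . Y A], [S' → . S], [Y → . A +], [Y → . A A] }  — shift
  I1: { [A → - . Y Y], [A → . - Y Y], [A → . Y ) F], [A → . e )], [Y → . A +], [Y → . A A] }  — shift
  I2: { [A → . - Y Y], [A → . Y ) F], [A → . e )], [Y → . A +], [Y → . A A], [Y → A . +], [Y → A . A] }  — shift
  I3: { [S' → S .] }  — accept
  I4: { [A → . - Y Y], [A → . Y ) F], [A → . e )], [A → Y . ) F], [S → Y . A], [Y → . A +], [Y → . A A] }  — shift
  I5: { [A → e . )] }  — shift
  I6: { [A → e ) .] }  — reduce
  I7: { [A → . - Y Y], [A → . Y ) F], [A → . e )], [A → Y ) . F], [F → . S], [S → . Y A], [Y → . A +], [Y → . A A] }  — shift
  I8: { [A → . - Y Y], [A → . Y ) F], [A → . e )], [S → Y A .], [Y → . A +], [Y → . A A], [Y → A . +], [Y → A . A] }  — shift, reduce
  I9: { [A → Y . ) F] }  — shift
  I10: { [Y → A + .] }  — reduce
  I11: { [A → . - Y Y], [A → . Y ) F], [A → . e )], [Y → . A +], [Y → . A A], [Y → A . +], [Y → A . A], [Y → A A .] }  — shift, reduce
  I12: { [A → Y ) F .] }  — reduce
  I13: { [F → S .] }  — reduce
  I14: { [A → - Y . Y], [A → . - Y Y], [A → . Y ) F], [A → . e )], [A → Y . ) F], [Y → . A +], [Y → . A A] }  — shift
  I15: { [A → - Y Y .], [A → Y . ) F] }  — shift, reduce

Conflict in state I8:
  Shift-reduce conflict between [S → Y A .] and [A → . - Y Y]
So the grammar is NOT LR(0).

Answer: No. Shift-reduce conflict between [S → Y A .] and [A → . - Y Y]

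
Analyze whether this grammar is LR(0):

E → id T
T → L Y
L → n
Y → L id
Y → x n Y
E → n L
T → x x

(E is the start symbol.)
Yes, the grammar is LR(0)

A grammar is LR(0) if no state in the canonical LR(0) collection has:
  - both a shift item (dot before a terminal) and a complete item (shift-reduce conflict), or
  - two or more complete items (reduce-reduce conflict; the accept item [E' → E .] counts as a complete item here).

Augment with E' → E and build the canonical LR(0) collection (I0 = CLOSURE({[E' → . E]}), then GOTO on every symbol after a dot until no new states appear). It has 16 states:
  I0: { [E → . id T], [E → . n L], [E' → . E] }  — shift
  I1: { [E' → E .] }  — accept
  I2: { [E → id . T], [L → . n], [T → . L Y], [T → . x x] }  — shift
  I3: { [E → n . L], [L → . n] }  — shift
  I4: { [E → n L .] }  — reduce
  I5: { [L → n .] }  — reduce
  I6: { [L → . n], [T → L . Y], [Y → . L id], [Y → . x n Y] }  — shift
  I7: { [E → id T .] }  — reduce
  I8: { [T → x . x] }  — shift
  I9: { [T → x x .] }  — reduce
  I10: { [Y → L . id] }  — shift
  I11: { [T → L Y .] }  — reduce
  I12: { [Y → x . n Y] }  — shift
  I13: { [L → . n], [Y → . L id], [Y → . x n Y], [Y → x n . Y] }  — shift
  I14: { [Y → x n Y .] }  — reduce
  I15: { [Y → L id .] }  — reduce

Every state is either a pure shift/goto state or contains exactly one complete item and nothing to shift — no conflicts. The grammar is LR(0).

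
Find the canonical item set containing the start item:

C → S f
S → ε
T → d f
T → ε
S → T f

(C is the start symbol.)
First, augment the grammar with C' → C
I₀ = CLOSURE({ [C' → . C] }):
  [C' → . C] has the dot before C: add [C → . S f]
  [C → . S f] has the dot before S: add [S → .], [S → . T f]
  [S → . T f] has the dot before T: add [T → . d f], [T → .]
No further items can be added.

I₀ = { [C → . S f], [C' → . C], [S → . T f], [S → .], [T → . d f], [T → .] }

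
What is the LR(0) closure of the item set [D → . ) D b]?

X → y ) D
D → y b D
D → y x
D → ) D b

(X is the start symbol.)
To compute CLOSURE, for each item [A → α.Bβ] where B is a non-terminal, add [B → .γ] for all productions B → γ; repeat for the newly added items until nothing changes.

Start with: [D → . ) D b]
The dot precedes the terminal ')', so nothing is added.

CLOSURE = { [D → . ) D b] }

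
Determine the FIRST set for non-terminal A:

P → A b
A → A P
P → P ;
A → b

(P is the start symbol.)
From A → A P:
  - A is the symbol being defined: contributes nothing new
    A is not nullable, so stop
From A → b:
  - b is a terminal: add 'b' and stop

Collecting: FIRST(A) = { 'b' }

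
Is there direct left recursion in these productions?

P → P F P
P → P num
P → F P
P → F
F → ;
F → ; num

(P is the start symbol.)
Yes, P is left-recursive

Direct left recursion occurs when N → N α for some non-terminal N (the right-hand side begins with the left-hand side itself).

P → P F P: LEFT RECURSIVE (starts with P)
P → P num: LEFT RECURSIVE (starts with P)
P → F P: starts with F
P → F: starts with F
F → ;: starts with ';'
F → ; num: starts with ';'

The grammar has direct left recursion on: P.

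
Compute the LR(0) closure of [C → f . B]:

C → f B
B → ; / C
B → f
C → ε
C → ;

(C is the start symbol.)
To compute CLOSURE, for each item [A → α.Bβ] where B is a non-terminal, add [B → .γ] for all productions B → γ; repeat for the newly added items until nothing changes.

Start with: [C → f . B]
  [C → f . B] has the dot before B: add [B → . ; / C], [B → . f]
No further items can be added.

CLOSURE = { [B → . ; / C], [B → . f], [C → f . B] }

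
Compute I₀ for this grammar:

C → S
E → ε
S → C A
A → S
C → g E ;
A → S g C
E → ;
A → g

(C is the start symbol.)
{ [C → . S], [C → . g E ;], [C' → . C], [S → . C A] }

First, augment the grammar with C' → C
I₀ = CLOSURE({ [C' → . C] }):
  [C' → . C] has the dot before C: add [C → . S], [C → . g E ;]
  [C → . S] has the dot before S: add [S → . C A]
No further items can be added.

I₀ = { [C → . S], [C → . g E ;], [C' → . C], [S → . C A] }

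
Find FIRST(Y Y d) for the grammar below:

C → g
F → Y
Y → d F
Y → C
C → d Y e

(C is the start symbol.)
{ 'd', 'g' }

FIRST sets of the non-terminals involved (from the grammar, by fixed-point iteration):
  FIRST(Y) = { 'd', 'g' }

To compute FIRST(Y Y d), process the symbols left to right:
Symbol Y is a non-terminal. Add FIRST(Y) \ {ε} = { 'd', 'g' }
Y is not nullable (ε ∉ FIRST(Y)), so stop here.
FIRST(Y Y d) = { 'd', 'g' }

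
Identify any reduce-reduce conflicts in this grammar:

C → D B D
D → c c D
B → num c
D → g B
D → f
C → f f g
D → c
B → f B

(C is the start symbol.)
A reduce-reduce conflict occurs when an LR(0) state has two complete items [A → α .] and [B → β .] — both call for a reduction, and with no lookahead the parser cannot choose between them.

Augment with C' → C and build the canonical LR(0) collection (I0 = CLOSURE({[C' → . C]}), then GOTO on every symbol after a dot until no new states appear). It has 18 states:
  I0: { [C → . D B D], [C → . f f g], [C' → . C], [D → . c c D], [D → . c], [D → . f], [D → . g B] }  — shift
  I1: { [C' → C .] }  — accept
  I2: { [B → . f B], [B → . num c], [C → D . B D] }  — shift
  I3: { [D → c . c D], [D → c .] }  — shift, reduce
  I4: { [C → f . f g], [D → f .] }  — shift, reduce
  I5: { [B → . f B], [B → . num c], [D → g . B] }  — shift
  I6: { [D → g B .] }  — reduce
  I7: { [B → . f B], [B → . num c], [B → f . B] }  — shift
  I8: { [B → num . c] }  — shift
  I9: { [B → num c .] }  — reduce
  I10: { [B → f B .] }  — reduce
  I11: { [C → f f . g] }  — shift
  I12: { [C → f f g .] }  — reduce
  I13: { [D → . c c D], [D → . c], [D → . f], [D → . g B], [D → c c . D] }  — shift
  I14: { [D → c c D .] }  — reduce
  I15: { [D → f .] }  — reduce
  I16: { [C → D B . D], [D → . c c D], [D → . c], [D → . f], [D → . g B] }  — shift
  I17: { [C → D B D .] }  — reduce

No state contains more than one complete item.

Answer: No reduce-reduce conflicts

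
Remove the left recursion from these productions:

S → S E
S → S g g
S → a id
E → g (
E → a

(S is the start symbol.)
S is directly left-recursive. The standard transformation for
  A → A α₁ | ... | A α_m | β₁ | ... | β_n
is
  A  → β₁ A' | ... | β_n A'
  A' → α₁ A' | ... | α_m A' | ε

S → a id becomes S → a id S'
S → S E becomes S' → E S'
S → S g g becomes S' → g g S'
Add S' → ε

Productions for other non-terminals are unchanged:
  E → g (
  E → a

Resulting grammar:
S → a id S'
S' → E S'
S' → g g S'
S' → ε
E → g (
E → a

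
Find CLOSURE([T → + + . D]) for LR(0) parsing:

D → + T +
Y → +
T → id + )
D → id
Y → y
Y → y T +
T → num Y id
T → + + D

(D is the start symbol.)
{ [D → . + T +], [D → . id], [T → + + . D] }

To compute CLOSURE, for each item [A → α.Bβ] where B is a non-terminal, add [B → .γ] for all productions B → γ; repeat for the newly added items until nothing changes.

Start with: [T → + + . D]
  [T → + + . D] has the dot before D: add [D → . + T +], [D → . id]
No further items can be added.

CLOSURE = { [D → . + T +], [D → . id], [T → + + . D] }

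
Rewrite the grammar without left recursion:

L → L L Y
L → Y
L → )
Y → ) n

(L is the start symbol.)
L is directly left-recursive. The standard transformation for
  A → A α₁ | ... | A α_m | β₁ | ... | β_n
is
  A  → β₁ A' | ... | β_n A'
  A' → α₁ A' | ... | α_m A' | ε

L → Y becomes L → Y L'
L → ) becomes L → ) L'
L → L L Y becomes L' → L Y L'
Add L' → ε

Productions for other non-terminals are unchanged:
  Y → ) n

Resulting grammar:
L → Y L'
L → ) L'
L' → L Y L'
L' → ε
Y → ) n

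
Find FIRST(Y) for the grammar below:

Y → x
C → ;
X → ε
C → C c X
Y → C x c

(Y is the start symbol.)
FIRST sets of the other non-terminals involved (by the same procedure, iterated to a fixed point):
  FIRST(C) = { ';' }

From Y → x:
  - x is a terminal: add 'x' and stop
From Y → C x c:
  - C is a non-terminal: add FIRST(C) \ {ε} = { ';' }
    C is not nullable, so stop

Collecting: FIRST(Y) = { ';', 'x' }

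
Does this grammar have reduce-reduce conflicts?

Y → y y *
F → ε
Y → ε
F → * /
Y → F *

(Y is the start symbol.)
Augment with Y' → Y and build the canonical LR(0) collection (I0 = CLOSURE({[Y' → . Y]}), then GOTO on every symbol after a dot until no new states appear). It has 9 states:
  I0: { [F → . * /], [F → .], [Y → . F *], [Y → . y y *], [Y → .], [Y' → . Y] }  — shift, 2 reduces
  I1: { [F → * . /] }  — shift
  I2: { [Y → F . *] }  — shift
  I3: { [Y' → Y .] }  — accept
  I4: { [Y → y . y *] }  — shift
  I5: { [Y → y y . *] }  — shift
  I6: { [Y → y y * .] }  — reduce
  I7: { [Y → F * .] }  — reduce
  I8: { [F → * / .] }  — reduce

I0 contains complete items [F → .], [Y → .] — reduce-reduce conflict.

Answer: Yes — I0: [F → .] vs [Y → .]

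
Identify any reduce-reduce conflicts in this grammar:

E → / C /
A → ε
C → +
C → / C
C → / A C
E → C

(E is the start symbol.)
A reduce-reduce conflict occurs when an LR(0) state has two complete items [A → α .] and [B → β .] — both call for a reduction, and with no lookahead the parser cannot choose between them.

Augment with E' → E and build the canonical LR(0) collection (I0 = CLOSURE({[E' → . E]}), then GOTO on every symbol after a dot until no new states appear). It has 11 states:
  I0: { [C → . +], [C → . / A C], [C → . / C], [E → . / C /], [E → . C], [E' → . E] }  — shift
  I1: { [C → + .] }  — reduce
  I2: { [A → .], [C → . +], [C → . / A C], [C → . / C], [C → / . A C], [C → / . C], [E → / . C /] }  — shift, reduce
  I3: { [E → C .] }  — reduce
  I4: { [E' → E .] }  — accept
  I5: { [A → .], [C → . +], [C → . / A C], [C → . / C], [C → / . A C], [C → / . C] }  — shift, reduce
  I6: { [C → . +], [C → . / A C], [C → . / C], [C → / A . C] }  — shift
  I7: { [C → / C .], [E → / C . /] }  — shift, reduce
  I8: { [E → / C / .] }  — reduce
  I9: { [C → / A C .] }  — reduce
  I10: { [C → / C .] }  — reduce

No state contains more than one complete item.

Answer: No reduce-reduce conflicts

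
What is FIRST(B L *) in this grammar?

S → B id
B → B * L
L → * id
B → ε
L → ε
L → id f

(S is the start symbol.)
{ '*', 'id' }

FIRST sets of the non-terminals involved (from the grammar, by fixed-point iteration):
  FIRST(B) = { '*', ε }
  FIRST(L) = { '*', 'id', ε }

To compute FIRST(B L *), process the symbols left to right:
Symbol B is a non-terminal. Add FIRST(B) \ {ε} = { '*' }
B is nullable (ε ∈ FIRST(B)), continue to the next symbol.
Symbol L is a non-terminal. Add FIRST(L) \ {ε} = { '*', 'id' }
L is nullable (ε ∈ FIRST(L)), continue to the next symbol.
Symbol * is a terminal. Add '*' and stop.
FIRST(B L *) = { '*', 'id' }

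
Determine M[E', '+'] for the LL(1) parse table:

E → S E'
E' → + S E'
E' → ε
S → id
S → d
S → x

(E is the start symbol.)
To find M[E', '+'], we find productions for E' where '+' is in the predict set (PREDICT(N → α) = (FIRST(α) \ {ε}) ∪ (FOLLOW(N) if α ⇒* ε)).

Relevant sets:
  FOLLOW(E') = { $ }

E' → + S E': PREDICT = { '+' }
  '+' is in predict set, so this production goes in M[E', '+']
E' → ε: PREDICT = { $ }

M[E', '+'] = E' → + S E'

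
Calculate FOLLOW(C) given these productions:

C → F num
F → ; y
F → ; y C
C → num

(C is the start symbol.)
{ $, 'num' }

C is the start symbol, so $ ∈ FOLLOW(C).
In F → ; y C: C is at the end, add FOLLOW(F)

The FOLLOW sets referred to above (computed the same way, to a fixed point):
  FOLLOW(F) = { 'num' }

Taking the union: FOLLOW(C) = { $, 'num' }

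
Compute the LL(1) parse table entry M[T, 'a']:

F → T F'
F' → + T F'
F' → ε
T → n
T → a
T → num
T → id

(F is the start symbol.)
T → a

To find M[T, 'a'], we find productions for T where 'a' is in the predict set (PREDICT(N → α) = (FIRST(α) \ {ε}) ∪ (FOLLOW(N) if α ⇒* ε)).

T → n: PREDICT = { 'n' }
T → a: PREDICT = { 'a' }
  'a' is in predict set, so this production goes in M[T, 'a']
T → num: PREDICT = { 'num' }
T → id: PREDICT = { 'id' }

M[T, 'a'] = T → a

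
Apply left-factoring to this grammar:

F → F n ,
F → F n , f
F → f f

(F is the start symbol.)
F → F n , F'
F' → ε
F' → f
F → f f

Left-factoring transforms A → αβ₁ | αβ₂ into A → αA' and A' → β₁ | β₂
(α is the longest common prefix among the alternatives). Repeat until
no nonterminal has two alternatives with a common prefix.

Round 1: F has alternatives sharing prefix 'F n ,'. Introduce F': F → F n , F'
  Add: F' → ε
  Add: F' → f

No remaining common prefixes — done.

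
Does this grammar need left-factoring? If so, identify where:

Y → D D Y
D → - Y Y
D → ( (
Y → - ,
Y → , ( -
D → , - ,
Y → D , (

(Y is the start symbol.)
Yes, Y has productions with common prefix 'D'

Left-factoring is needed when two productions for the same non-terminal
share a common prefix on the right-hand side.

Productions for Y:
  Y → D D Y
  Y → - ,
  Y → , ( -
  Y → D , (
Productions for D:
  D → - Y Y
  D → ( (
  D → , - ,

Found common prefix 'D' in productions for Y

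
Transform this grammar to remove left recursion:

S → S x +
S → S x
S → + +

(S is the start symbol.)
S is directly left-recursive. The standard transformation for
  A → A α₁ | ... | A α_m | β₁ | ... | β_n
is
  A  → β₁ A' | ... | β_n A'
  A' → α₁ A' | ... | α_m A' | ε

S → + + becomes S → + + S'
S → S x + becomes S' → x + S'
S → S x becomes S' → x S'
Add S' → ε

Resulting grammar:
S → + + S'
S' → x + S'
S' → x S'
S' → ε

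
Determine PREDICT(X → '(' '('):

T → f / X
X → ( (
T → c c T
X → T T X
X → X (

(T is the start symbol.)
PREDICT(X → '(' '(') = (FIRST(RHS) \ {ε}) ∪ (FOLLOW(X) if ε ∈ FIRST(RHS), i.e. RHS ⇒* ε)
FIRST('(' '(') = { '(' }
ε ∉ FIRST('(' '('), so FOLLOW(X) is not added.
PREDICT(X → '(' '(') = { '(' }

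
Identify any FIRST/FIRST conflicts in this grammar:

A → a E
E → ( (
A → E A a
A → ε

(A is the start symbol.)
No FIRST/FIRST conflicts.

A FIRST/FIRST conflict occurs when two productions N → α and N → β for the same non-terminal have FIRST(α) ∩ FIRST(β) ≠ ∅ (with ε ∈ FIRST of a nullable right-hand side, so two nullable alternatives also conflict).

FIRST sets of the non-terminals at (or reachable through a nullable prefix from) the front of some alternative:
  FIRST(E) = { '(' }

Productions for A:
  A → a E: FIRST = { 'a' }
  A → E A a: FIRST = { '(' }
  A → ε: FIRST = { ε }
E has only one production, so no FIRST/FIRST conflict is possible there.

All alternatives of each non-terminal have pairwise disjoint FIRST sets.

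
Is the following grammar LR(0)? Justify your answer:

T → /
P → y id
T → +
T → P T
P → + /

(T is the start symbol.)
A grammar is LR(0) if no state in the canonical LR(0) collection has:
  - both a shift item (dot before a terminal) and a complete item (shift-reduce conflict), or
  - two or more complete items (reduce-reduce conflict; the accept item [T' → T .] counts as a complete item here).

Augment with T' → T and build the canonical LR(0) collection (I0 = CLOSURE({[T' → . T]}), then GOTO on every symbol after a dot until no new states appear). It has 9 states:
  I0: { [P → . + /], [P → . y id], [T → . +], [T → . /], [T → . P T], [T' → . T] }  — shift
  I1: { [P → + . /], [T → + .] }  — shift, reduce
  I2: { [T → / .] }  — reduce
  I3: { [P → . + /], [P → . y id], [T → . +], [T → . /], [T → . P T], [T → P . T] }  — shift
  I4: { [T' → T .] }  — accept
  I5: { [P → y . id] }  — shift
  I6: { [P → y id .] }  — reduce
  I7: { [T → P T .] }  — reduce
  I8: { [P → + / .] }  — reduce

Conflict in state I1:
  Shift-reduce conflict between [T → + .] and [P → + . /]
So the grammar is NOT LR(0).

Answer: No. Shift-reduce conflict between [T → + .] and [P → + . /]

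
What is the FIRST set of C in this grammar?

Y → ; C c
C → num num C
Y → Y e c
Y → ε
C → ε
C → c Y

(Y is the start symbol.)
{ 'c', 'num', ε }

From C → num num C:
  - num is a terminal: add 'num' and stop
From C → ε:
  - ε-production, so ε ∈ FIRST(C)
From C → c Y:
  - c is a terminal: add 'c' and stop

Collecting: FIRST(C) = { 'c', 'num', ε }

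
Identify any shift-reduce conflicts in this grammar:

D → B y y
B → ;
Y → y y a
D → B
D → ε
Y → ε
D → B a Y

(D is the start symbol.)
Augment with D' → D and build the canonical LR(0) collection (I0 = CLOSURE({[D' → . D]}), then GOTO on every symbol after a dot until no new states appear). It has 11 states:
  I0: { [B → . ;], [D → . B a Y], [D → . B y y], [D → . B], [D → .], [D' → . D] }  — shift, reduce
  I1: { [B → ; .] }  — reduce
  I2: { [D → B . a Y], [D → B . y y], [D → B .] }  — shift, reduce
  I3: { [D' → D .] }  — accept
  I4: { [D → B a . Y], [Y → . y y a], [Y → .] }  — shift, reduce
  I5: { [D → B y . y] }  — shift
  I6: { [D → B y y .] }  — reduce
  I7: { [D → B a Y .] }  — reduce
  I8: { [Y → y . y a] }  — shift
  I9: { [Y → y y . a] }  — shift
  I10: { [Y → y y a .] }  — reduce

I0 contains reduce item [D → .] and shift item [B → . ;] — shift-reduce conflict.
I2 contains reduce item [D → B .] and shift items [D → B . a Y], [D → B . y y] — shift-reduce conflict.
I4 contains reduce item [Y → .] and shift item [Y → . y y a] — shift-reduce conflict.

Answer: Yes — I0: [D → .] vs [B → . ;]; I2: [D → B .] vs [D → B . a Y]; I4: [Y → .] vs [Y → . y y a]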